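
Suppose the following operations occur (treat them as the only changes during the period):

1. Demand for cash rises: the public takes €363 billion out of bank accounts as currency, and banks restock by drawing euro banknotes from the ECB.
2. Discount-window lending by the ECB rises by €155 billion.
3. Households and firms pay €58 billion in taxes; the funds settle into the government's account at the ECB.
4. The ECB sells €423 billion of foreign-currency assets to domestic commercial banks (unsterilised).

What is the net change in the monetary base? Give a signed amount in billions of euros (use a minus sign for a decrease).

-€326 billion

Currency withdrawal €363 billion: just a shift between currency and reserves — both are base money → 0.
Discount-window loan €155 billion: ECB balance sheet expands → +€155B.
Government account inflow €58 billion: reserves shift to a non-base liability → −€58B.
FX sale €423 billion: ECB balance sheet contracts → −€423B.
Net: 0 + 155 − 58 − 423 = -€326 billion.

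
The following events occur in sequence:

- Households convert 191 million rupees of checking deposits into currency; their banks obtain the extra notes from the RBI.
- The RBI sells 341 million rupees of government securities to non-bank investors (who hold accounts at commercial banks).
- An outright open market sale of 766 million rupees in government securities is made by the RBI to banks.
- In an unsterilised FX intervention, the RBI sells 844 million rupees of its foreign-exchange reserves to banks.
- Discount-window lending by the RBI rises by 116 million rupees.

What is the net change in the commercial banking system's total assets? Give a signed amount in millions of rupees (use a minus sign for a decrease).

-416 million

Currency withdrawal 191 million rupees: bank balance sheets shrink → −191M.
Asset sale (to non-banks) 341 million rupees: bank balance sheets shrink → −341M.
OMO sale (to banks) 766 million rupees: just an asset swap on bank balance sheets → 0.
FX sale 844 million rupees: just an asset swap on bank balance sheets → 0.
Discount-window loan 116 million rupees: bank balance sheets expand → +116M.
Net: −191 − 341 + 0 + 0 + 116 = -416 million.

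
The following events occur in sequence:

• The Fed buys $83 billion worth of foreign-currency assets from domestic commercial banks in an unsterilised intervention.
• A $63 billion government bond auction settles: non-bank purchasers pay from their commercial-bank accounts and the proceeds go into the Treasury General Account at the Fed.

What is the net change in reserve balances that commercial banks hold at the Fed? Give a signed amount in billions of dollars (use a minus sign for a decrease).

+$20 billion

Fed balance sheet:
  Assets:      Foreign assets +$83B
  Liabilities: Bank reserves +$20B, Government deposits +$63B
So the change in reserve balances that commercial banks hold at the Fed is +$20 billion.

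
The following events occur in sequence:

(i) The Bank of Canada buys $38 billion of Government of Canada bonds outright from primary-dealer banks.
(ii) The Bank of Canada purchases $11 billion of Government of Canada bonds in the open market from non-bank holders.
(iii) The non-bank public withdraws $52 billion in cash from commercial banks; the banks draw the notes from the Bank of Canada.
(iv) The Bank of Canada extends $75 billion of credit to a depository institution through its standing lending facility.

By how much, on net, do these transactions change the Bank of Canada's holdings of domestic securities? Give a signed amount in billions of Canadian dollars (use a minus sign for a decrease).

+$49 billion

OMO purchase (from banks) $38 billion: securities added to the Bank of Canada's portfolio → +$38B.
Asset purchase (from non-banks) $11 billion: securities added to the Bank of Canada's portfolio → +$11B.
Currency withdrawal $52 billion: the Bank of Canada's securities portfolio is untouched → 0.
Discount-window loan $75 billion: the Bank of Canada's securities portfolio is untouched → 0.
Net: 38 + 11 + 0 + 0 = +$49 billion.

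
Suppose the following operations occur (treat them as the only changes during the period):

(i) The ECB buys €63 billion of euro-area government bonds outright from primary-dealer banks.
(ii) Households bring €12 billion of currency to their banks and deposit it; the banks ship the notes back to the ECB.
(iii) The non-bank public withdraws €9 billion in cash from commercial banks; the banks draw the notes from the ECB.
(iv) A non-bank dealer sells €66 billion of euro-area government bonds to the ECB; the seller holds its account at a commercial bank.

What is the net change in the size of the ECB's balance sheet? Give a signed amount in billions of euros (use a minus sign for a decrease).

+€129 billion

OMO purchase (from banks) €63 billion: an ECB asset is acquired → +€63B.
Currency deposit €12 billion: only the composition of liabilities changes → 0.
Currency withdrawal €9 billion: only the composition of liabilities changes → 0.
Asset purchase (from non-banks) €66 billion: an ECB asset is acquired → +€66B.
Net: 63 + 0 + 0 + 66 = +€129 billion.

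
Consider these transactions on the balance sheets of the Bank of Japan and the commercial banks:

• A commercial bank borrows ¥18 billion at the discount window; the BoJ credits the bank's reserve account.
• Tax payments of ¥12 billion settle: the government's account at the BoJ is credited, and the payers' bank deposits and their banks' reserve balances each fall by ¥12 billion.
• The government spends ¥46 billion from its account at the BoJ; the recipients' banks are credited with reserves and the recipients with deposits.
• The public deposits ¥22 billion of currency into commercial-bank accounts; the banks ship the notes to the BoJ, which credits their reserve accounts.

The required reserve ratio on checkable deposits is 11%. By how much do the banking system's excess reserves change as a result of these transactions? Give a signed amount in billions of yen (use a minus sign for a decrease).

Discount-window loan ¥18 billion: reserves +¥18B, deposits 0.
Government account inflow ¥12 billion: reserves −¥12B, deposits −¥12B.
Government spending ¥46 billion: reserves +¥46B, deposits +¥46B.
Currency deposit ¥22 billion: reserves +¥22B, deposits +¥22B.
Totals: Δreserves = +¥74B, Δdeposits = +¥56B.
Δrequired reserves = 11% × +¥56B = +¥6.16B.
Δexcess reserves = Δreserves − Δrequired = +¥74B − (+¥6.16B) = +¥67.84 billion.

+¥67.84 billion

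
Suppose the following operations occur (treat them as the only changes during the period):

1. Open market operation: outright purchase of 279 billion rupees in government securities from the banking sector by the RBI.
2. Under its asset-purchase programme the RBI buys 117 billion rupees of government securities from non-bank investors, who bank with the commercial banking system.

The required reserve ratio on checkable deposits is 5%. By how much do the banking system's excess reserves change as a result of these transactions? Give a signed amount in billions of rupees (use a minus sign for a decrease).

OMO purchase (from banks) 279 billion rupees: reserves +279B, deposits 0.
Asset purchase (from non-banks) 117 billion rupees: reserves +117B, deposits +117B.
Totals: Δreserves = +396B, Δdeposits = +117B.
Δrequired reserves = 5% × +117B = +5.85B.
Δexcess reserves = Δreserves − Δrequired = +396B − (+5.85B) = +390.15 billion.

+390.15 billion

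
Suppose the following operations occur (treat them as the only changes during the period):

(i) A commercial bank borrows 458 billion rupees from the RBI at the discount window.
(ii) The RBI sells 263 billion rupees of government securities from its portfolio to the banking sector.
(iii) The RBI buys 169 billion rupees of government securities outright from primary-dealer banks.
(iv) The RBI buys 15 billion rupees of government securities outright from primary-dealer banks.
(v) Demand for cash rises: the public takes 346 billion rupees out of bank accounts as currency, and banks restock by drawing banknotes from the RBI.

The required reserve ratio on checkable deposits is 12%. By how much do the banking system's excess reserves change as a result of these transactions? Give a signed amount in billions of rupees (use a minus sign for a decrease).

Discount-window loan 458 billion rupees: reserves +458B, deposits 0.
OMO sale (to banks) 263 billion rupees: reserves −263B, deposits 0.
OMO purchase (from banks) 169 billion rupees: reserves +169B, deposits 0.
OMO purchase (from banks) 15 billion rupees: reserves +15B, deposits 0.
Currency withdrawal 346 billion rupees: reserves −346B, deposits −346B.
Totals: Δreserves = +33B, Δdeposits = −346B.
Δrequired reserves = 12% × −346B = −41.52B.
Δexcess reserves = Δreserves − Δrequired = +33B − (−41.52B) = +74.52 billion.

+74.52 billion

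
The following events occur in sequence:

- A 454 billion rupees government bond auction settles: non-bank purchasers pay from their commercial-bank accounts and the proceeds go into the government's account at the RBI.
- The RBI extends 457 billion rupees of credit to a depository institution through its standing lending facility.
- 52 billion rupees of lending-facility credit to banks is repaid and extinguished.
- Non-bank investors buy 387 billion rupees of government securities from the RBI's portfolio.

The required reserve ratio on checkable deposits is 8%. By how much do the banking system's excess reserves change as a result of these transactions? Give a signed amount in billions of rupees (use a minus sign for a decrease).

-368.72 billion

Government account inflow 454 billion rupees: reserves −454B, deposits −454B.
Discount-window loan 457 billion rupees: reserves +457B, deposits 0.
Discount-window repayment 52 billion rupees: reserves −52B, deposits 0.
Asset sale (to non-banks) 387 billion rupees: reserves −387B, deposits −387B.
Totals: Δreserves = −436B, Δdeposits = −841B.
Δrequired reserves = 8% × −841B = −67.28B.
Δexcess reserves = Δreserves − Δrequired = −436B − (−67.28B) = -368.72 billion.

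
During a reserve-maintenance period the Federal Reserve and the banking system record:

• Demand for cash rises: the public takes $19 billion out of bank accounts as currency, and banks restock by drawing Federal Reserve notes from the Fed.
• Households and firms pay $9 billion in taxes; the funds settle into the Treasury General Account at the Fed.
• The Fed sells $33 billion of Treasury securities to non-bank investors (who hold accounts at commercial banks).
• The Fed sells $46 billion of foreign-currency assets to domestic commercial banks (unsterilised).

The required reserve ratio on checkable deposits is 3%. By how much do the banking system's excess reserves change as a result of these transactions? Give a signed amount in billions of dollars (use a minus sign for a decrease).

-$105.17 billion

Currency withdrawal $19 billion: reserves −$19B, deposits −$19B.
Government account inflow $9 billion: reserves −$9B, deposits −$9B.
Asset sale (to non-banks) $33 billion: reserves −$33B, deposits −$33B.
FX sale $46 billion: reserves −$46B, deposits 0.
Totals: Δreserves = −$107B, Δdeposits = −$61B.
Δrequired reserves = 3% × −$61B = −$1.83B.
Δexcess reserves = Δreserves − Δrequired = −$107B − (−$1.83B) = -$105.17 billion.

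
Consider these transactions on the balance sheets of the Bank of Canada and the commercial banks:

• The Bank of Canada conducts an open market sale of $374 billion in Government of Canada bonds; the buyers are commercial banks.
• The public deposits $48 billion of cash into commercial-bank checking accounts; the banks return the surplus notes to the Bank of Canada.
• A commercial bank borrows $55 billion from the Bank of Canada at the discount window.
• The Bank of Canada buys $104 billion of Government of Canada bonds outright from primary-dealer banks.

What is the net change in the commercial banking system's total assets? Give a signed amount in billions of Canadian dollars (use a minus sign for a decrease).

OMO sale (to banks) $374 billion: just an asset swap on bank balance sheets → 0.
Currency deposit $48 billion: bank balance sheets expand → +$48B.
Discount-window loan $55 billion: bank balance sheets expand → +$55B.
OMO purchase (from banks) $104 billion: just an asset swap on bank balance sheets → 0.
Net: 0 + 48 + 55 + 0 = +$103 billion.

+$103 billion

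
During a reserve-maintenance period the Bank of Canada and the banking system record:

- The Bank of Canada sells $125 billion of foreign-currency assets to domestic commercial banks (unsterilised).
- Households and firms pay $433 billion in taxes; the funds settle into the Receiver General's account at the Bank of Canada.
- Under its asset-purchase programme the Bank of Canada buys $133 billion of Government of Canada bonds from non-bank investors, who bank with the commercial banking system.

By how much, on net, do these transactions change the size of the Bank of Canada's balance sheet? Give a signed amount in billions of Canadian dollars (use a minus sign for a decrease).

FX sale $125 billion: a Bank of Canada asset is shed → −$125B.
Government account inflow $433 billion: only the composition of liabilities changes → 0.
Asset purchase (from non-banks) $133 billion: a Bank of Canada asset is acquired → +$133B.
Net: −125 + 0 + 133 = +$8 billion.

+$8 billion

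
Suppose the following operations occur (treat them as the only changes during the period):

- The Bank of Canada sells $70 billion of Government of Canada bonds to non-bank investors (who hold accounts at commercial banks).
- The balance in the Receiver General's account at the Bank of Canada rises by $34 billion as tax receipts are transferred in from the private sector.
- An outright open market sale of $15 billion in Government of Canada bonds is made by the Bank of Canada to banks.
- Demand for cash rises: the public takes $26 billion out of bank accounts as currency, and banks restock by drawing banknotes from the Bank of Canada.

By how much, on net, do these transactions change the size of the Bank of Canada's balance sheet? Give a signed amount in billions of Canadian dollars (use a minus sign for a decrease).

-$85 billion

Asset sale (to non-banks) $70 billion: a Bank of Canada asset is shed → −$70B.
Government account inflow $34 billion: only the composition of liabilities changes → 0.
OMO sale (to banks) $15 billion: a Bank of Canada asset is shed → −$15B.
Currency withdrawal $26 billion: only the composition of liabilities changes → 0.
Net: −70 + 0 − 15 + 0 = -$85 billion.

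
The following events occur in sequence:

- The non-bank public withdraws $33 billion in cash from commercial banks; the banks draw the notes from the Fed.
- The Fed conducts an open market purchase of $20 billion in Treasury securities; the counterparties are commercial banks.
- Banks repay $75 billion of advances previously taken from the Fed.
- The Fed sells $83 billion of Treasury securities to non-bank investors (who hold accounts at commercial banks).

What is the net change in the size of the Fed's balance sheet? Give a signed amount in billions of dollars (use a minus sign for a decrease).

Currency withdrawal $33 billion: only the composition of liabilities changes → 0.
OMO purchase (from banks) $20 billion: a Fed asset is acquired → +$20B.
Discount-window repayment $75 billion: a Fed asset is shed → −$75B.
Asset sale (to non-banks) $83 billion: a Fed asset is shed → −$83B.
Net: 0 + 20 − 75 − 83 = -$138 billion.

-$138 billion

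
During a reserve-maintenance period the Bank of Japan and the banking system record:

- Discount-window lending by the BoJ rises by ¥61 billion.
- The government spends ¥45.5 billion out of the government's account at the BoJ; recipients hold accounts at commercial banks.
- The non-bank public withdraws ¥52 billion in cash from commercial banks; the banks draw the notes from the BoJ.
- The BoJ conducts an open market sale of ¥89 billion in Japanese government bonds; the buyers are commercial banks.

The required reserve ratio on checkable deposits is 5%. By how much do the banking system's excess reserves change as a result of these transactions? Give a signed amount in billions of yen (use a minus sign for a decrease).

-¥34.175 billion

Discount-window loan ¥61 billion: reserves +¥61B, deposits 0.
Government spending ¥45.5 billion: reserves +¥45.5B, deposits +¥45.5B.
Currency withdrawal ¥52 billion: reserves −¥52B, deposits −¥52B.
OMO sale (to banks) ¥89 billion: reserves −¥89B, deposits 0.
Totals: Δreserves = −¥34.5B, Δdeposits = −¥6.5B.
Δrequired reserves = 5% × −¥6.5B = −¥0.325B.
Δexcess reserves = Δreserves − Δrequired = −¥34.5B − (−¥0.325B) = -¥34.175 billion.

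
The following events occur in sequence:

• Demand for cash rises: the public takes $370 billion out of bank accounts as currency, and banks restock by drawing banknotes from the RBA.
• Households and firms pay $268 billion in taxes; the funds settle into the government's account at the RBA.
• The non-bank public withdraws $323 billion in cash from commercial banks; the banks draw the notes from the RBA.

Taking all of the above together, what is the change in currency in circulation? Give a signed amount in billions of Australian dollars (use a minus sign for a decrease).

RBA balance sheet:
  Assets:      no change
  Liabilities: Bank reserves −$961B, Currency in circulation +$693B, Government deposits +$268B
Commercial banking system:
  Assets:      Reserves at CB −$961B
  Liabilities: Checkable deposits −$961B
So the change in currency in circulation is +$693 billion.

+$693 billion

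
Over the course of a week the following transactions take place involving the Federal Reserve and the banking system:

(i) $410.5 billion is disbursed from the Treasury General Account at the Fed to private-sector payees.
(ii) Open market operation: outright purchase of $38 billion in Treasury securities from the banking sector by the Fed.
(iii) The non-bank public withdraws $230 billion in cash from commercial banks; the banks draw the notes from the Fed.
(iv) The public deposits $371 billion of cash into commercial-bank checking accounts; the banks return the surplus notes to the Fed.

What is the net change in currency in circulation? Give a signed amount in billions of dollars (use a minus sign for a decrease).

Government spending $410.5 billion: no currency enters or leaves circulation → 0.
OMO purchase (from banks) $38 billion: no currency enters or leaves circulation → 0.
Currency withdrawal $230 billion: notes leave the central bank → +$230B.
Currency deposit $371 billion: notes return to the central bank → −$371B.
Net: 0 + 0 + 230 − 371 = -$141 billion.

-$141 billion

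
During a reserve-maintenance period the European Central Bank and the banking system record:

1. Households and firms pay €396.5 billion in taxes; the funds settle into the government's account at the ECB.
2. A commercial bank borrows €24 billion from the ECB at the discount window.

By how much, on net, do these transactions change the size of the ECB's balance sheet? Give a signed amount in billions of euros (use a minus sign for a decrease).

+€24 billion

ECB balance sheet:
  Assets:      Loans to banks +€24B
  Liabilities: Bank reserves −€372.5B, Government deposits +€396.5B
Commercial banking system:
  Assets:      Reserves at CB −€372.5B
  Liabilities: Checkable deposits −€396.5B, Borrowings from CB +€24B
Change in total ECB assets = +€24 billion.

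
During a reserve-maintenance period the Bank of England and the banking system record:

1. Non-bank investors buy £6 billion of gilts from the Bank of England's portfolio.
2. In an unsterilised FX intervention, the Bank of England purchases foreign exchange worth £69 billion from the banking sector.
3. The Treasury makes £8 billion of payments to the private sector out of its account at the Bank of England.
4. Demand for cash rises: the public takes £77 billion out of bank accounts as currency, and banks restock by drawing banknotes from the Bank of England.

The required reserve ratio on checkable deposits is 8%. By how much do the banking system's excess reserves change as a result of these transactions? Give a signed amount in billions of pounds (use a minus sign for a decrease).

Asset sale (to non-banks) £6 billion: reserves −£6B, deposits −£6B.
FX purchase £69 billion: reserves +£69B, deposits 0.
Government spending £8 billion: reserves +£8B, deposits +£8B.
Currency withdrawal £77 billion: reserves −£77B, deposits −£77B.
Totals: Δreserves = −£6B, Δdeposits = −£75B.
Δrequired reserves = 8% × −£75B = −£6B.
Δexcess reserves = Δreserves − Δrequired = −£6B − (−£6B) = £0 (no change).

£0 (no change)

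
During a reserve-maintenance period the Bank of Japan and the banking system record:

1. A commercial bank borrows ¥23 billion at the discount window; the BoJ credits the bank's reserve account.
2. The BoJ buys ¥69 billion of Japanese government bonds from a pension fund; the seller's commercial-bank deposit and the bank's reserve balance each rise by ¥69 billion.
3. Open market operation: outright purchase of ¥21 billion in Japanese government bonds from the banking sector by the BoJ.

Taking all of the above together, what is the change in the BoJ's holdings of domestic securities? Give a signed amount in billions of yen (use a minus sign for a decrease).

+¥90 billion

BoJ balance sheet:
  Assets:      Securities +¥90B, Loans to banks +¥23B
  Liabilities: Bank reserves +¥113B
Commercial banking system:
  Assets:      Reserves at CB +¥113B, Securities −¥21B
  Liabilities: Checkable deposits +¥69B, Borrowings from CB +¥23B
So the change in the BoJ's holdings of domestic securities is +¥90 billion.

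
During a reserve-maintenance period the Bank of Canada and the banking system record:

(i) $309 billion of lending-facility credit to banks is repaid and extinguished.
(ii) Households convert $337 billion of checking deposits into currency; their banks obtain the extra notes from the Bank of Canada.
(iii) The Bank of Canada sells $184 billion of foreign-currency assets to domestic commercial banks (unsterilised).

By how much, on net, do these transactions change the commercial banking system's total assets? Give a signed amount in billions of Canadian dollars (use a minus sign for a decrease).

-$646 billion

Discount-window repayment $309 billion: bank balance sheets shrink → −$309B.
Currency withdrawal $337 billion: bank balance sheets shrink → −$337B.
FX sale $184 billion: just an asset swap on bank balance sheets → 0.
Net: −309 − 337 + 0 = -$646 billion.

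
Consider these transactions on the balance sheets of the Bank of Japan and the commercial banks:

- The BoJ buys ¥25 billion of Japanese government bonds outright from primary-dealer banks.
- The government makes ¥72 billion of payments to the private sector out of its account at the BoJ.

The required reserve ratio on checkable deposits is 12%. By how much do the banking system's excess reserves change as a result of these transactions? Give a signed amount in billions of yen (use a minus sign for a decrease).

+¥88.36 billion

OMO purchase (from banks) ¥25 billion: reserves +¥25B, deposits 0.
Government spending ¥72 billion: reserves +¥72B, deposits +¥72B.
Totals: Δreserves = +¥97B, Δdeposits = +¥72B.
Δrequired reserves = 12% × +¥72B = +¥8.64B.
Δexcess reserves = Δreserves − Δrequired = +¥97B − (+¥8.64B) = +¥88.36 billion.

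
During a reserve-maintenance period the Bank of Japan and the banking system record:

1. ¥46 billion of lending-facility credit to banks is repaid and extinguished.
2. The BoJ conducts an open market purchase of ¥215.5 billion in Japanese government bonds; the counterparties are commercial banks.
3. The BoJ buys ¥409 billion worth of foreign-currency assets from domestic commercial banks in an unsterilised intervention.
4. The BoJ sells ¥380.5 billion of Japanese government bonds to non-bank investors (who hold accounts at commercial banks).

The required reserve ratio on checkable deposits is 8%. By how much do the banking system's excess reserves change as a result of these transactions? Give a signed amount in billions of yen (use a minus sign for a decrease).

Discount-window repayment ¥46 billion: reserves −¥46B, deposits 0.
OMO purchase (from banks) ¥215.5 billion: reserves +¥215.5B, deposits 0.
FX purchase ¥409 billion: reserves +¥409B, deposits 0.
Asset sale (to non-banks) ¥380.5 billion: reserves −¥380.5B, deposits −¥380.5B.
Totals: Δreserves = +¥198B, Δdeposits = −¥380.5B.
Δrequired reserves = 8% × −¥380.5B = −¥30.44B.
Δexcess reserves = Δreserves − Δrequired = +¥198B − (−¥30.44B) = +¥228.44 billion.

+¥228.44 billion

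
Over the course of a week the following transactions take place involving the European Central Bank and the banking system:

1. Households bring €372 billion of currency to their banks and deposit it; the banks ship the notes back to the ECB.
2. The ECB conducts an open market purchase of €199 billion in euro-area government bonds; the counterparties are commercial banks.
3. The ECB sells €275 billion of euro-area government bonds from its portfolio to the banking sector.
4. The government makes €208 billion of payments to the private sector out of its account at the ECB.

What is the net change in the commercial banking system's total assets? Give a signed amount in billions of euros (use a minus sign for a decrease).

Currency deposit €372 billion: bank balance sheets expand → +€372B.
OMO purchase (from banks) €199 billion: just an asset swap on bank balance sheets → 0.
OMO sale (to banks) €275 billion: just an asset swap on bank balance sheets → 0.
Government spending €208 billion: bank balance sheets expand → +€208B.
Net: 372 + 0 + 0 + 208 = +€580 billion.

+€580 billion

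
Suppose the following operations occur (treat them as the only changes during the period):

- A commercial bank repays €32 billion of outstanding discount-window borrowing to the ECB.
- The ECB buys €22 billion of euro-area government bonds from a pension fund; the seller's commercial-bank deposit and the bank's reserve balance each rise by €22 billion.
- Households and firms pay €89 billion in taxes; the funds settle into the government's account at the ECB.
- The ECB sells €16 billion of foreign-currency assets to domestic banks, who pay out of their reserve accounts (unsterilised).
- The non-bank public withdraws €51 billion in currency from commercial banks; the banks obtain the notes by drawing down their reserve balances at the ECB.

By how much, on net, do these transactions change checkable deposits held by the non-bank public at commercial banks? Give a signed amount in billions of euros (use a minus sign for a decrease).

ECB balance sheet:
  Assets:      Securities +€22B, Loans to banks −€32B, Foreign assets −€16B
  Liabilities: Bank reserves −€166B, Currency in circulation +€51B, Government deposits +€89B
Commercial banking system:
  Assets:      Reserves at CB −€166B, Foreign assets +€16B
  Liabilities: Checkable deposits −€118B, Borrowings from CB −€32B
So the change in checkable deposits held by the non-bank public at commercial banks is -€118 billion.

-€118 billion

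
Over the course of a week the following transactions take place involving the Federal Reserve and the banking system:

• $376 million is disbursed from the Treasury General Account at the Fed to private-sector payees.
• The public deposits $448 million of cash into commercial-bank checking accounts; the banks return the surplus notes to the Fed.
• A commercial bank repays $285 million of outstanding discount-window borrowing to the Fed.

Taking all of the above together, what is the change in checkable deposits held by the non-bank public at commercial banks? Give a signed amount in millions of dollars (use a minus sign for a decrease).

+$824 million

Government spending $376 million: non-bank counterparties' bank balances rise → +$376M.
Currency deposit $448 million: non-bank counterparties' bank balances rise → +$448M.
Discount-window repayment $285 million: the counterparty is a bank, so public deposits are unchanged → 0.
Net: 376 + 448 + 0 = +$824 million.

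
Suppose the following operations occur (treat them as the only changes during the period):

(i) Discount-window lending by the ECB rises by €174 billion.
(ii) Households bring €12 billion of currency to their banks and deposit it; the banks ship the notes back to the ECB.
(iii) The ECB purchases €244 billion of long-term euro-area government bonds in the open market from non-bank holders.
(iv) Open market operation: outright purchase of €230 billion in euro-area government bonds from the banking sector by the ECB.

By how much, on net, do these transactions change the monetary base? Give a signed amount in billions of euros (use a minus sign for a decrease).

+€648 billion

ECB balance sheet:
  Assets:      Securities +€474B, Loans to banks +€174B
  Liabilities: Bank reserves +€660B, Currency in circulation −€12B
Commercial banking system:
  Assets:      Reserves at CB +€660B, Securities −€230B
  Liabilities: Checkable deposits +€256B, Borrowings from CB +€174B
Monetary base = currency + reserves: −€12B + (+€660B) = +€648 billion.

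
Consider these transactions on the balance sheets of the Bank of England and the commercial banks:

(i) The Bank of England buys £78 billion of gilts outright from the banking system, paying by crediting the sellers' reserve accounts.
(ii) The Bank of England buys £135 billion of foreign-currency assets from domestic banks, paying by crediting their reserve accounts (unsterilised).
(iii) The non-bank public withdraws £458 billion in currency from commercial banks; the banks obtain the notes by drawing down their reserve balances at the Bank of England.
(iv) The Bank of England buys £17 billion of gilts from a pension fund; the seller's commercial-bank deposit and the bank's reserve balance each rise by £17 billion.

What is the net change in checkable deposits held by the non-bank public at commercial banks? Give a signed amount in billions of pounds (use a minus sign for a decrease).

OMO purchase (from banks) £78 billion: the counterparty is a bank, so public deposits are unchanged → 0.
FX purchase £135 billion: the counterparty is a bank, so public deposits are unchanged → 0.
Currency withdrawal £458 billion: non-bank counterparties' bank balances fall → −£458B.
Asset purchase (from non-banks) £17 billion: non-bank counterparties' bank balances rise → +£17B.
Net: 0 + 0 − 458 + 17 = -£441 billion.

-£441 billion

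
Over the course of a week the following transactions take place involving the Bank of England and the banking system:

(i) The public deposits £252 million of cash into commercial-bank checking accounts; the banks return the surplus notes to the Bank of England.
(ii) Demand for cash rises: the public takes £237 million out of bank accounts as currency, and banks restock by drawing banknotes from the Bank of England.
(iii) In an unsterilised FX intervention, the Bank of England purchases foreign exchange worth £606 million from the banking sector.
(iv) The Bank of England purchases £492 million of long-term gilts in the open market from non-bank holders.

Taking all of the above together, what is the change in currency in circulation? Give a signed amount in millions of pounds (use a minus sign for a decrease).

-£15 million

Bank of England balance sheet:
  Assets:      Securities +£492M, Foreign assets +£606M
  Liabilities: Bank reserves +£1113M, Currency in circulation −£15M
Commercial banking system:
  Assets:      Reserves at CB +£1113M, Foreign assets −£606M
  Liabilities: Checkable deposits +£507M
So the change in currency in circulation is -£15 million.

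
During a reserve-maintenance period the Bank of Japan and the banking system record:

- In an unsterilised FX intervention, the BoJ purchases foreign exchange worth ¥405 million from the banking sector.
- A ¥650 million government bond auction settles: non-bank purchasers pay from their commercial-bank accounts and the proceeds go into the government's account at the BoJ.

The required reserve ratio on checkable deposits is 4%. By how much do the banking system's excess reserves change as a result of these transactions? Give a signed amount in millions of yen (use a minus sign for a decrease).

-¥219 million

FX purchase ¥405 million: reserves +¥405M, deposits 0.
Government account inflow ¥650 million: reserves −¥650M, deposits −¥650M.
Totals: Δreserves = −¥245M, Δdeposits = −¥650M.
Δrequired reserves = 4% × −¥650M = −¥26M.
Δexcess reserves = Δreserves − Δrequired = −¥245M − (−¥26M) = -¥219 million.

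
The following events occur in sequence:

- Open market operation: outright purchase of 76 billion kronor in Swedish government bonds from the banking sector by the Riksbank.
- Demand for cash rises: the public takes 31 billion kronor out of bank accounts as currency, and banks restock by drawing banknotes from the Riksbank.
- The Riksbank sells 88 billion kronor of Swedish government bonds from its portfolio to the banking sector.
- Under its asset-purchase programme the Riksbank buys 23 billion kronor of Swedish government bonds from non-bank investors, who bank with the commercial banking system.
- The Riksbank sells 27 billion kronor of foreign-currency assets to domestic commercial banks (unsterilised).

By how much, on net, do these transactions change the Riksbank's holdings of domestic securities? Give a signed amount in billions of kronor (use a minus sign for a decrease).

+11 billion

Riksbank balance sheet:
  Assets:      Securities +11B, Foreign assets −27B
  Liabilities: Bank reserves −47B, Currency in circulation +31B
Commercial banking system:
  Assets:      Reserves at CB −47B, Securities +12B, Foreign assets +27B
  Liabilities: Checkable deposits −8B
So the change in the Riksbank's holdings of domestic securities is +11 billion.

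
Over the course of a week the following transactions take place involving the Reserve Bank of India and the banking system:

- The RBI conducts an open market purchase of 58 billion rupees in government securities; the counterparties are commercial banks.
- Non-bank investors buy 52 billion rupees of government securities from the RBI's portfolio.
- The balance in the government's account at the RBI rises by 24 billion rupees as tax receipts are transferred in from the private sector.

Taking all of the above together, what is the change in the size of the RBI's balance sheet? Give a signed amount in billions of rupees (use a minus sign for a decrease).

OMO purchase (from banks) 58 billion rupees: an RBI asset is acquired → +58B.
Asset sale (to non-banks) 52 billion rupees: an RBI asset is shed → −52B.
Government account inflow 24 billion rupees: only the composition of liabilities changes → 0.
Net: 58 − 52 + 0 = +6 billion.

+6 billion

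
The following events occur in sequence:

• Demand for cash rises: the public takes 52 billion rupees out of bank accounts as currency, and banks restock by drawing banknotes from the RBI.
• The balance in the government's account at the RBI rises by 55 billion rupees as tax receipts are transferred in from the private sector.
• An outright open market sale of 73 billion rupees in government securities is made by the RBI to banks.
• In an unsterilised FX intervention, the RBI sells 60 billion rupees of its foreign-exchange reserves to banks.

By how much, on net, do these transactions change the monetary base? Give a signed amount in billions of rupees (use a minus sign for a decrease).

-188 billion

RBI balance sheet:
  Assets:      Securities −73B, Foreign assets −60B
  Liabilities: Bank reserves −240B, Currency in circulation +52B, Government deposits +55B
Commercial banking system:
  Assets:      Reserves at CB −240B, Securities +73B, Foreign assets +60B
  Liabilities: Checkable deposits −107B
Monetary base = currency + reserves: +52B + (−240B) = -188 billion.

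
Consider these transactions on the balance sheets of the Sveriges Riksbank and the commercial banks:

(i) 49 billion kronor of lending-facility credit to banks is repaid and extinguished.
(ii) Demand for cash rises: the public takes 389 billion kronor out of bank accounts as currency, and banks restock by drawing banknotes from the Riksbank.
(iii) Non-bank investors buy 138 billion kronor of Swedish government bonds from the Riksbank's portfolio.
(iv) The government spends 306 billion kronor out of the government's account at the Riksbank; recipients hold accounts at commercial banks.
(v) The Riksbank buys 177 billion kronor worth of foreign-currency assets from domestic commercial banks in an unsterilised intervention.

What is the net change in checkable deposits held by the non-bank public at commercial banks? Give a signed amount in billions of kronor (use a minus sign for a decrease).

Riksbank balance sheet:
  Assets:      Securities −138B, Loans to banks −49B, Foreign assets +177B
  Liabilities: Bank reserves −93B, Currency in circulation +389B, Government deposits −306B
Commercial banking system:
  Assets:      Reserves at CB −93B, Foreign assets −177B
  Liabilities: Checkable deposits −221B, Borrowings from CB −49B
So the change in checkable deposits held by the non-bank public at commercial banks is -221 billion.

-221 billion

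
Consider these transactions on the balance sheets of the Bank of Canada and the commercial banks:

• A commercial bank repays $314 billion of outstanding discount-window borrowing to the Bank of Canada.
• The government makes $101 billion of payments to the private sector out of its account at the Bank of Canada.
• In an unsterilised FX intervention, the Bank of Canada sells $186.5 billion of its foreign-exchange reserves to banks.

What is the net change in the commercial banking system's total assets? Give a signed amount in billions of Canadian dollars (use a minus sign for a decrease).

-$213 billion

Discount-window repayment $314 billion: bank balance sheets shrink → −$314B.
Government spending $101 billion: bank balance sheets expand → +$101B.
FX sale $186.5 billion: just an asset swap on bank balance sheets → 0.
Net: −314 + 101 + 0 = -$213 billion.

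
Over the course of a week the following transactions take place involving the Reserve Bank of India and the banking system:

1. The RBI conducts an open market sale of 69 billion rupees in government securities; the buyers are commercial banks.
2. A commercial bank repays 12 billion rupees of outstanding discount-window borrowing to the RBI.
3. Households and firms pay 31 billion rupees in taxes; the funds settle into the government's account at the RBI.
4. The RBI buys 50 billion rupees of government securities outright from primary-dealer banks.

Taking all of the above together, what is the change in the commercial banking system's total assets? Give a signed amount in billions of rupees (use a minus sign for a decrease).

RBI balance sheet:
  Assets:      Securities −19B, Loans to banks −12B
  Liabilities: Bank reserves −62B, Government deposits +31B
Commercial banking system:
  Assets:      Reserves at CB −62B, Securities +19B
  Liabilities: Checkable deposits −31B, Borrowings from CB −12B
Change in total bank assets = -43 billion.

-43 billion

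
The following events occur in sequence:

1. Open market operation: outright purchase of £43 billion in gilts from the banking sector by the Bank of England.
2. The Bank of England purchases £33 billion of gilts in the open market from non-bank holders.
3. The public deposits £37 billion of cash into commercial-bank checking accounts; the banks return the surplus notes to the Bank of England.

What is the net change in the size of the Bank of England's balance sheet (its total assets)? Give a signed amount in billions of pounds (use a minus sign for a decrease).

OMO purchase (from banks) £43 billion: a Bank of England asset is acquired → +£43B.
Asset purchase (from non-banks) £33 billion: a Bank of England asset is acquired → +£33B.
Currency deposit £37 billion: only the composition of liabilities changes → 0.
Net: 43 + 33 + 0 = +£76 billion.

+£76 billion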